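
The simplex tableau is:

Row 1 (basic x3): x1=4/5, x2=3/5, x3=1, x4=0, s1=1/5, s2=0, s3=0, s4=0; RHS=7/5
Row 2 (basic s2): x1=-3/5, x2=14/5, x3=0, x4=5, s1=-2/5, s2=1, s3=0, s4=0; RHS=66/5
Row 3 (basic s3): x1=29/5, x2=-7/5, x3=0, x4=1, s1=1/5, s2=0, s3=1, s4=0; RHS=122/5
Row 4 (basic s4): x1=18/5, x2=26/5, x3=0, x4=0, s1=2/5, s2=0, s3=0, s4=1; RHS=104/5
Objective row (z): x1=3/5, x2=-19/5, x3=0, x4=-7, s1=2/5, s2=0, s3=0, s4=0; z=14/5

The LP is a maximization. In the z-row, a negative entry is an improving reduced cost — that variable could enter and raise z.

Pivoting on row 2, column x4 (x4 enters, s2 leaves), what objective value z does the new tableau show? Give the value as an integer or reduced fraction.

Minimum ratio for x4: (66/5)/5 = 66/25.
z changes by −(z-row coeff of x4)·ratio = −(-7)·(66/25) = 462/25.
New z = 14/5 + (462/25) = 532/25.

532/25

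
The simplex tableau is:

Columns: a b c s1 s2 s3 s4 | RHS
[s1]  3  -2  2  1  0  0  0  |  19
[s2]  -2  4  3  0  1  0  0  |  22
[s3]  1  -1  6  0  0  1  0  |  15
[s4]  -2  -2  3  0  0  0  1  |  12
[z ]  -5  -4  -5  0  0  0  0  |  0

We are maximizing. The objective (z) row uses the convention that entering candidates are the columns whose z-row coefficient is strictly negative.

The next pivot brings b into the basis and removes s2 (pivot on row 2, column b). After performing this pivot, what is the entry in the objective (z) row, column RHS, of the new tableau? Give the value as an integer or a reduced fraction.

22

Pivot element is row 2, column b: 4.
Normalize row 2: new (row 2, RHS) = 22/4 = 11/2.
z-row ← z-row − (-4)·(new row 2): 0 − (-4)·(11/2) = 22.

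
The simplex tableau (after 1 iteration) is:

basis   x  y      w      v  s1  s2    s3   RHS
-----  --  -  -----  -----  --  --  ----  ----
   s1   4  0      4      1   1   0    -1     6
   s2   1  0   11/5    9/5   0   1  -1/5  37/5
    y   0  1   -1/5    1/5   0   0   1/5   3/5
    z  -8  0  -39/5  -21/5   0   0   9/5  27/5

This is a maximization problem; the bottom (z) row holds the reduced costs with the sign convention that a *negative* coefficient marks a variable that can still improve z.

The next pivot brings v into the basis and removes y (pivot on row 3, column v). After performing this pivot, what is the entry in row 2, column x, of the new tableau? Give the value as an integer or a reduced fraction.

1

Pivot element is row 3, column v: 1/5.
Normalize row 3: new (row 3, x) = 0/(1/5) = 0.
row 2 ← row 2 − (9/5)·(new row 3): 1 − (9/5)·0 = 1.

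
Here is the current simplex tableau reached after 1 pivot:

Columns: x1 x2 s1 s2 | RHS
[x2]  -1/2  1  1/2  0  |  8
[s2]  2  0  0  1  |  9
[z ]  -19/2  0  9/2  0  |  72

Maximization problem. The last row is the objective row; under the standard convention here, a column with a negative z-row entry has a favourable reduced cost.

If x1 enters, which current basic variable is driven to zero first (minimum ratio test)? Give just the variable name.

s2

Ratios: row 1 (x2): entry -1/2 ≤ 0, skip; row 2 (s2): 9/2 = 9/2.
Minimum ratio 9/2 is in the s2 row, so s2 leaves.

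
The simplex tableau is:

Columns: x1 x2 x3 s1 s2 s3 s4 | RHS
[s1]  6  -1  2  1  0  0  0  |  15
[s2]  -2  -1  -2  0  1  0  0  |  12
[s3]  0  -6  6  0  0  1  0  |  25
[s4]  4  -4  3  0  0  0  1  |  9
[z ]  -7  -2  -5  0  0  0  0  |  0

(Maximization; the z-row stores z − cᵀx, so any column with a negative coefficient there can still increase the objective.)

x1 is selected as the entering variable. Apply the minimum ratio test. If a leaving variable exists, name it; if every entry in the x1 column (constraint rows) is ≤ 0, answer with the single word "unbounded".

s4

Ratios: row 1 (s1): 15/6 = 5/2; row 2 (s2): entry -2 ≤ 0, skip; row 3 (s3): entry 0 ≤ 0, skip; row 4 (s4): 9/4 = 9/4.
Minimum ratio is in the s4 row, so s4 leaves.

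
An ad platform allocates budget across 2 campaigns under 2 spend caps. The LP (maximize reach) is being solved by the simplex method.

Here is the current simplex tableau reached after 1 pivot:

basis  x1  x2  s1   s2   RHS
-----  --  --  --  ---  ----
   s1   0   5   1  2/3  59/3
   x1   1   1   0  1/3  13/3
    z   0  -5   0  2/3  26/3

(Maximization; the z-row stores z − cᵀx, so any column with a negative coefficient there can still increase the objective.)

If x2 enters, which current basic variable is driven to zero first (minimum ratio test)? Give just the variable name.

Ratios: row 1 (s1): (59/3)/5 = 59/15; row 2 (x1): (13/3)/1 = 13/3.
Minimum ratio 59/15 is in the s1 row, so s1 leaves.

s1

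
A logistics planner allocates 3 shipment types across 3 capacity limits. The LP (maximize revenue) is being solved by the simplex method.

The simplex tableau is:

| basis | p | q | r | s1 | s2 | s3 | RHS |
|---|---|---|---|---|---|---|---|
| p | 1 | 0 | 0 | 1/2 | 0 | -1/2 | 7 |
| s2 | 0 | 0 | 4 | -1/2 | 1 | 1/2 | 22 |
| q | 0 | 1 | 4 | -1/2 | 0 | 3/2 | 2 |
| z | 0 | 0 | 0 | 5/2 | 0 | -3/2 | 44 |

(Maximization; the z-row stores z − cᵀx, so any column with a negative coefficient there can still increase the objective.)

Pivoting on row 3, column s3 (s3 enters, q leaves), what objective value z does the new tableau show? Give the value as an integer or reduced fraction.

46

Minimum ratio for s3: 2/(3/2) = 4/3.
z changes by −(z-row coeff of s3)·ratio = −(-3/2)·(4/3) = 2.
New z = 44 + 2 = 46.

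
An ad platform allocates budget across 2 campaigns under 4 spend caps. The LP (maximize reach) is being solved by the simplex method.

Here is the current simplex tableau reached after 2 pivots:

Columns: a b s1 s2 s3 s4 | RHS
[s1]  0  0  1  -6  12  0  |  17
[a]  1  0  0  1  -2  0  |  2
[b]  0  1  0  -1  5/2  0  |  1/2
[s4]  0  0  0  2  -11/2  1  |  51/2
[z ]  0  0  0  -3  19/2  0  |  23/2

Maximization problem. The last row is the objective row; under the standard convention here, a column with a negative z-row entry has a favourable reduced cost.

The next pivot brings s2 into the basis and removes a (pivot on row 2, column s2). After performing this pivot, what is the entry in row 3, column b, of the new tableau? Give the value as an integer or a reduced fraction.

1

Pivot element is row 2, column s2: 1.
Normalize row 2: new (row 2, b) = 0/1 = 0.
row 3 ← row 3 − (-1)·(new row 2): 1 − (-1)·0 = 1.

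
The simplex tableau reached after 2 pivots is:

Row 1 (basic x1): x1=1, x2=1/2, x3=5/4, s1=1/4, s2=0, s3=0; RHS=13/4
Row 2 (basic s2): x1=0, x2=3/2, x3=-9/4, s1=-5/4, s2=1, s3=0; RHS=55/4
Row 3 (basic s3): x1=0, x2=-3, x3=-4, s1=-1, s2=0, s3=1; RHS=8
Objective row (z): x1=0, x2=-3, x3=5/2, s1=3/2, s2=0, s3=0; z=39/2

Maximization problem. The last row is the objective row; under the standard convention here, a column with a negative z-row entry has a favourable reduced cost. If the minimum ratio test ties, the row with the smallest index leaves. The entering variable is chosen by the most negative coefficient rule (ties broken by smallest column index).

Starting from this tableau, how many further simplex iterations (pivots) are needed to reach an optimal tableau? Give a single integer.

1

pivot: x2 in, x1 out → z = 39
No improving column remains; optimal.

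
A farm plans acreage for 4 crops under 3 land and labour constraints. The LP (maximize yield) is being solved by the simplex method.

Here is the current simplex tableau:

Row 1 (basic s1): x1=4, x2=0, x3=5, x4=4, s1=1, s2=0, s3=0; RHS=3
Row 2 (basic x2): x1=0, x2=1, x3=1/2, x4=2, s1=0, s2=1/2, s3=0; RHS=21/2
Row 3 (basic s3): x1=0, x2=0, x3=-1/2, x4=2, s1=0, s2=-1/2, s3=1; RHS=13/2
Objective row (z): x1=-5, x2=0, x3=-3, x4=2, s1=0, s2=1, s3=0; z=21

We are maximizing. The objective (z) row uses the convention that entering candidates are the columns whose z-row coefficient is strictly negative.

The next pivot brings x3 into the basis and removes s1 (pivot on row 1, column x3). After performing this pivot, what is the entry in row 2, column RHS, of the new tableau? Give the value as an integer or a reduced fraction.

51/5

Pivot element is row 1, column x3: 5.
Normalize row 1: new (row 1, RHS) = 3/5 = 3/5.
row 2 ← row 2 − (1/2)·(new row 1): 21/2 − (1/2)·(3/5) = 51/5.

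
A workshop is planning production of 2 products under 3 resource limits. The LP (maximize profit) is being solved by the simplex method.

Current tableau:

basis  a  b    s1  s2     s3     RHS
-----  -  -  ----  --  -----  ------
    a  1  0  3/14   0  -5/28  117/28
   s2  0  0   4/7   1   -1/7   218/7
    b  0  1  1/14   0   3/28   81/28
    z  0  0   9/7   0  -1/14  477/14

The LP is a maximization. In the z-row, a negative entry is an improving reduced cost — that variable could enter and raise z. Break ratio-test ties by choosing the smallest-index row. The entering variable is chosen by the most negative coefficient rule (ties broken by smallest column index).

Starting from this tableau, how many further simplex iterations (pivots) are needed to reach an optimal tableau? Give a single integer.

1

pivot: s3 in, b out → z = 36
No improving column remains; optimal.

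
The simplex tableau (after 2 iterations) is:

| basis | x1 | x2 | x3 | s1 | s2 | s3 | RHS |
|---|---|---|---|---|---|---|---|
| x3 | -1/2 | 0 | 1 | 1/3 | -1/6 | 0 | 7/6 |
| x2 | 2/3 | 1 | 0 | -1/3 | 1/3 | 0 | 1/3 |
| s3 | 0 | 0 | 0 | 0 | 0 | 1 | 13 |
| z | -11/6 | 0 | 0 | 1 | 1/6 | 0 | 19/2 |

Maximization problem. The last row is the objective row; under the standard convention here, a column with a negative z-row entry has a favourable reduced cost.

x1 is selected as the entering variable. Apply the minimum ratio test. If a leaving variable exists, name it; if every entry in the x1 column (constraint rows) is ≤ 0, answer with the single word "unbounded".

Ratios: row 1 (x3): entry -1/2 ≤ 0, skip; row 2 (x2): (1/3)/(2/3) = 1/2; row 3 (s3): entry 0 ≤ 0, skip.
Minimum ratio is in the x2 row, so x2 leaves.

x2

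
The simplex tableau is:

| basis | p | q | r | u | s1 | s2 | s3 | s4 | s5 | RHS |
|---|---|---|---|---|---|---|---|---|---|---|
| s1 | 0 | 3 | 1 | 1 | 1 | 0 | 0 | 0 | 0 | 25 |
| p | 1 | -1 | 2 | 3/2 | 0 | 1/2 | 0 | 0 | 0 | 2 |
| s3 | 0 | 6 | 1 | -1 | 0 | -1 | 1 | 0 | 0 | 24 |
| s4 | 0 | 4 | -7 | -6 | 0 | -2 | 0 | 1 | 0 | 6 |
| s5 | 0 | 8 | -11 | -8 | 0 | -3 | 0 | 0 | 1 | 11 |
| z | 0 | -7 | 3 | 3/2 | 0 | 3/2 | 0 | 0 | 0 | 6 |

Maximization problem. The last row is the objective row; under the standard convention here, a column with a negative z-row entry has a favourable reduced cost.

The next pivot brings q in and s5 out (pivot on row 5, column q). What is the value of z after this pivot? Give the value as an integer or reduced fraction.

125/8

Minimum ratio for q: 11/8 = 11/8.
z changes by −(z-row coeff of q)·ratio = −(-7)·(11/8) = 77/8.
New z = 6 + (77/8) = 125/8.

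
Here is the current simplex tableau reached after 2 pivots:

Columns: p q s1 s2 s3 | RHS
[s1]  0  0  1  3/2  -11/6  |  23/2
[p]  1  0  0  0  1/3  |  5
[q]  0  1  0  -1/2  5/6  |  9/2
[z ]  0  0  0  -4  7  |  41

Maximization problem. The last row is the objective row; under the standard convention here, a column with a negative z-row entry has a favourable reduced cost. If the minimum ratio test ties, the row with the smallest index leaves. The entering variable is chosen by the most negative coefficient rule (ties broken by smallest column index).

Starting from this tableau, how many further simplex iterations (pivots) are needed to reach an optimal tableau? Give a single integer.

1

pivot: s2 in, s1 out → z = 215/3
No improving column remains; optimal.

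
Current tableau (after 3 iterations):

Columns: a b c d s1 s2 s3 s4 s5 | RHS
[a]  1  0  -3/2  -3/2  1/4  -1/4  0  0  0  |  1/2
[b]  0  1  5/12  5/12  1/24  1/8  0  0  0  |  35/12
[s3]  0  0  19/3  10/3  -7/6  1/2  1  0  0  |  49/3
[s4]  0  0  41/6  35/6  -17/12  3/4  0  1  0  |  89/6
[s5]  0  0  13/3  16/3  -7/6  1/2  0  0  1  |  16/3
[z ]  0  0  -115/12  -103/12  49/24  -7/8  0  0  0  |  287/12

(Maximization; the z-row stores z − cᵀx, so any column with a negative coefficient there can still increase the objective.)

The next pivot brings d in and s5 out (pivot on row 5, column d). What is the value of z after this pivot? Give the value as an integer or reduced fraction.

65/2

Minimum ratio for d: (16/3)/(16/3) = 1.
z changes by −(z-row coeff of d)·ratio = −(-103/12)·1 = 103/12.
New z = 287/12 + (103/12) = 65/2.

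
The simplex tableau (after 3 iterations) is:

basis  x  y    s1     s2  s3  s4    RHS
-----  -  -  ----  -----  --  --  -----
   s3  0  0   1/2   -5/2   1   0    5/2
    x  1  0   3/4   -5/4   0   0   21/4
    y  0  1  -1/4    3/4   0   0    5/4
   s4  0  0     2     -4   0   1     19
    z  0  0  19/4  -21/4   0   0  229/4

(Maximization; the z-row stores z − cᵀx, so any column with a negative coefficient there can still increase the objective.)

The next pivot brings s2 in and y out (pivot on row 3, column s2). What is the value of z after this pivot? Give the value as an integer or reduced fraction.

Minimum ratio for s2: (5/4)/(3/4) = 5/3.
z changes by −(z-row coeff of s2)·ratio = −(-21/4)·(5/3) = 35/4.
New z = 229/4 + (35/4) = 66.

66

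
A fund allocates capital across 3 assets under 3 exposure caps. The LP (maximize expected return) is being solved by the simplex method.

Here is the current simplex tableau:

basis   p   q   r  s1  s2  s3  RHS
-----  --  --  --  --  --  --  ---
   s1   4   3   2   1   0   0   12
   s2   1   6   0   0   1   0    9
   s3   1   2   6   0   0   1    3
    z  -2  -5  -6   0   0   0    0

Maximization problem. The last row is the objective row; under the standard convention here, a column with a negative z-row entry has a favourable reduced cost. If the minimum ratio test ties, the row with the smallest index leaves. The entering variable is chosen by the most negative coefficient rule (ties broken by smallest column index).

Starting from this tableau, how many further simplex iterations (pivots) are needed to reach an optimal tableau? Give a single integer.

pivot: r in, s3 out → z = 3
pivot: q in, s2 out → z = 15/2
pivot: p in, r out → z = 15/2
No improving column remains; optimal.

3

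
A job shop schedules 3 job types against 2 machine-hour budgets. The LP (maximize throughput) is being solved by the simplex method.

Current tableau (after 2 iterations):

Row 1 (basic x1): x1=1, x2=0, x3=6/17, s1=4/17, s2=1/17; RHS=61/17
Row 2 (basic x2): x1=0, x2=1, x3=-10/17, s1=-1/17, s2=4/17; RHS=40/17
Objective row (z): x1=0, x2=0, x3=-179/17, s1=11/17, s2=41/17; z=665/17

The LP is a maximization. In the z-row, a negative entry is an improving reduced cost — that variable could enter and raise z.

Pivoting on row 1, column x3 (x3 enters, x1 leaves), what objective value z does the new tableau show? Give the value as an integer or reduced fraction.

Minimum ratio for x3: (61/17)/(6/17) = 61/6.
z changes by −(z-row coeff of x3)·ratio = −(-179/17)·(61/6) = 10919/102.
New z = 665/17 + (10919/102) = 877/6.

877/6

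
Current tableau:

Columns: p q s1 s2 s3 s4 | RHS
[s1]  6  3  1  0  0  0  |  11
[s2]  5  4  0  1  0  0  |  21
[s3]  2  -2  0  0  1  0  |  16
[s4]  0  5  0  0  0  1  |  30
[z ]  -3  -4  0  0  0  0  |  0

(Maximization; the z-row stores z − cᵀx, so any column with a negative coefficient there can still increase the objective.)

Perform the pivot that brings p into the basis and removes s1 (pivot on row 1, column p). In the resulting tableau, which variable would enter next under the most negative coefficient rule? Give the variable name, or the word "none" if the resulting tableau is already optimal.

Pivot element 6. New z-row = old z-row − (-3)·(row 1/6).
Updated z-row coefficients: p: 0, q: -5/2, s1: 1/2, s2: 0, s3: 0, s4: 0.
The most negative is -5/2 in column q, so q would enter next.

q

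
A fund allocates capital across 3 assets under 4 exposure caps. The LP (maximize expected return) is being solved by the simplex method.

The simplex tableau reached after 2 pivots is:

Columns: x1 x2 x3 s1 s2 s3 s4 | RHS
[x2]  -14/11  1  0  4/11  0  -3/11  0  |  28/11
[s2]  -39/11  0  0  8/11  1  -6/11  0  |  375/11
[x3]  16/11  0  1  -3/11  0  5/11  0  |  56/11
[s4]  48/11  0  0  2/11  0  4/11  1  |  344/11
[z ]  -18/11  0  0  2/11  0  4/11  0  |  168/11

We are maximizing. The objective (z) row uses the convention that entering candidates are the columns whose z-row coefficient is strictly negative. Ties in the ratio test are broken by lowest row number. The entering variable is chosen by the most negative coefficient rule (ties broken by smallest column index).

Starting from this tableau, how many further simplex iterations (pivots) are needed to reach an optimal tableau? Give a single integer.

2

pivot: x1 in, x3 out → z = 21
pivot: s1 in, s4 out → z = 23
No improving column remains; optimal.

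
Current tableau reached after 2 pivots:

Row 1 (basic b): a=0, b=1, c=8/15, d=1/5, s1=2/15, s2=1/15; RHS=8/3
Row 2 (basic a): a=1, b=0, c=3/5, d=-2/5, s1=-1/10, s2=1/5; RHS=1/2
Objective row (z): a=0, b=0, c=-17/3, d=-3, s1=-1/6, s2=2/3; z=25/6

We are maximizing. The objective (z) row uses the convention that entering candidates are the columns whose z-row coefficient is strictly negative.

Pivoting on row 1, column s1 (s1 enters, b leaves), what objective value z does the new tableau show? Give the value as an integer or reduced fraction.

15/2

Minimum ratio for s1: (8/3)/(2/15) = 20.
z changes by −(z-row coeff of s1)·ratio = −(-1/6)·20 = 10/3.
New z = 25/6 + (10/3) = 15/2.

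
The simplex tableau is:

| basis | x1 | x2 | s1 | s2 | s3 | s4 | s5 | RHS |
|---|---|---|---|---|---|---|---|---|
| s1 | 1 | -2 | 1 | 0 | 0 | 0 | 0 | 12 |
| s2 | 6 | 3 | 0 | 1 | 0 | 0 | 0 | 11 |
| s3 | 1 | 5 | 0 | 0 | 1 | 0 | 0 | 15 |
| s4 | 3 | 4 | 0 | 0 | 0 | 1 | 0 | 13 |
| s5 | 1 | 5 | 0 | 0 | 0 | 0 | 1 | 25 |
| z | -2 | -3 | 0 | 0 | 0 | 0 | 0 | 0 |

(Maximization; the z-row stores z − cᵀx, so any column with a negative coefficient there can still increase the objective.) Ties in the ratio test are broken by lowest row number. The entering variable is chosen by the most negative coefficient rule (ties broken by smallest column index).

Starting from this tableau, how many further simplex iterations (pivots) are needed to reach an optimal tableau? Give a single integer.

pivot: x2 in, s3 out → z = 9
pivot: x1 in, s2 out → z = 257/27
No improving column remains; optimal.

2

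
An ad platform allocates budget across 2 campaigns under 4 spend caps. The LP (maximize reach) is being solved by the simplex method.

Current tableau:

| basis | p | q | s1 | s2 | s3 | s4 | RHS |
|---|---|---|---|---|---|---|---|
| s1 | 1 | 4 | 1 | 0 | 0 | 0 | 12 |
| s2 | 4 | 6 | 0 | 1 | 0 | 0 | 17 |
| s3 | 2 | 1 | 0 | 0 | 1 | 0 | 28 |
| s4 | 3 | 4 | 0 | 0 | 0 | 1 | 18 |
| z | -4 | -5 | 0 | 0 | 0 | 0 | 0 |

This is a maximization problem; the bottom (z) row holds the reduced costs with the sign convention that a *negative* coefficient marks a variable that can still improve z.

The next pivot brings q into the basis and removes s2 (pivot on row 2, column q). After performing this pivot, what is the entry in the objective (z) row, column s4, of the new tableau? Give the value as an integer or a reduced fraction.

Pivot element is row 2, column q: 6.
Normalize row 2: new (row 2, s4) = 0/6 = 0.
z-row ← z-row − (-5)·(new row 2): 0 − (-5)·0 = 0.

0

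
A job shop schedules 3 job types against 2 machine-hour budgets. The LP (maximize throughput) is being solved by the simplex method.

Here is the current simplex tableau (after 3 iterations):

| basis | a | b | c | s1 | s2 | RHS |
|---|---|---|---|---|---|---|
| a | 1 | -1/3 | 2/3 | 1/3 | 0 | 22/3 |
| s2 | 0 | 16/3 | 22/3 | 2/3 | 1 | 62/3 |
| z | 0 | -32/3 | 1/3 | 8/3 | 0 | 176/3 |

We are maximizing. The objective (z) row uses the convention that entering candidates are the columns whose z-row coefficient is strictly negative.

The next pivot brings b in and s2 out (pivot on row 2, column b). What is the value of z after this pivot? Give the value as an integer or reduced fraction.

Minimum ratio for b: (62/3)/(16/3) = 31/8.
z changes by −(z-row coeff of b)·ratio = −(-32/3)·(31/8) = 124/3.
New z = 176/3 + (124/3) = 100.

100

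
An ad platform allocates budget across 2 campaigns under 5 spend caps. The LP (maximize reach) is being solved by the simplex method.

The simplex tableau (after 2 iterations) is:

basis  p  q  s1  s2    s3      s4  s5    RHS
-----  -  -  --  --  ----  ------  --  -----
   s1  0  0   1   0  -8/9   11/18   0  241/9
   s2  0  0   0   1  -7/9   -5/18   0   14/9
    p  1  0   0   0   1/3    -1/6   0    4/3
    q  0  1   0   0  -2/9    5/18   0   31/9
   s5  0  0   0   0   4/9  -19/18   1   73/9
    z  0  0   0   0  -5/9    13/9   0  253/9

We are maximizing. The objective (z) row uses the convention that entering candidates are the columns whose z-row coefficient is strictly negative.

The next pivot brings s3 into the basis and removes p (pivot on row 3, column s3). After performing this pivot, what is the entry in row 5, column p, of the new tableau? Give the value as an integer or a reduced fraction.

-4/3

Pivot element is row 3, column s3: 1/3.
Normalize row 3: new (row 3, p) = 1/(1/3) = 3.
row 5 ← row 5 − (4/9)·(new row 3): 0 − (4/9)·3 = -4/3.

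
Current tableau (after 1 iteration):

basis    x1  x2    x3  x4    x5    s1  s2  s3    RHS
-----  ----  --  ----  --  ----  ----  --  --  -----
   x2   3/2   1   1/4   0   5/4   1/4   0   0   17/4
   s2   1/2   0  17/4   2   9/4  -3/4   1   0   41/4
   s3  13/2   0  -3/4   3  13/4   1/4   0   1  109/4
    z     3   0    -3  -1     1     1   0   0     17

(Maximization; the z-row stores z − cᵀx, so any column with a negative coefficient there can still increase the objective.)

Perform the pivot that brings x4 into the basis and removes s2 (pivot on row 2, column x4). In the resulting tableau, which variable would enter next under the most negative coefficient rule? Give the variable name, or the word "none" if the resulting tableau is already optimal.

Pivot element 2. New z-row = old z-row − (-1)·(row 2/2).
Updated z-row coefficients: x1: 13/4, x2: 0, x3: -7/8, x4: 0, x5: 17/8, s1: 5/8, s2: 1/2, s3: 0.
The most negative is -7/8 in column x3, so x3 would enter next.

x3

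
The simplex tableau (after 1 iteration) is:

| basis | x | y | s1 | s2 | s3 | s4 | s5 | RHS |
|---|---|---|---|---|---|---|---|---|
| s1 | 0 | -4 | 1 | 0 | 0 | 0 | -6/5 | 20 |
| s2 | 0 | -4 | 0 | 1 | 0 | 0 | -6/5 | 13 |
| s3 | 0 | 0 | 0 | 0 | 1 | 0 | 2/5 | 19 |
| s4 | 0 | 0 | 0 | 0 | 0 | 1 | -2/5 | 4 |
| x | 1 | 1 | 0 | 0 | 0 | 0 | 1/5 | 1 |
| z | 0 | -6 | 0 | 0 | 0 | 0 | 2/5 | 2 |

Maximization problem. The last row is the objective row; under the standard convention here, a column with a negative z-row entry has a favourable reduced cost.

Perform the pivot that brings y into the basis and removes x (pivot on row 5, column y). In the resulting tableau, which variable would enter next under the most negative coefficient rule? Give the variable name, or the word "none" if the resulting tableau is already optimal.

none

Pivot element 1. New z-row = old z-row − (-6)·(row 5/1).
Updated z-row coefficients: x: 6, y: 0, s1: 0, s2: 0, s3: 0, s4: 0, s5: 8/5.
No coefficient is strictly negative; the tableau after this pivot is optimal.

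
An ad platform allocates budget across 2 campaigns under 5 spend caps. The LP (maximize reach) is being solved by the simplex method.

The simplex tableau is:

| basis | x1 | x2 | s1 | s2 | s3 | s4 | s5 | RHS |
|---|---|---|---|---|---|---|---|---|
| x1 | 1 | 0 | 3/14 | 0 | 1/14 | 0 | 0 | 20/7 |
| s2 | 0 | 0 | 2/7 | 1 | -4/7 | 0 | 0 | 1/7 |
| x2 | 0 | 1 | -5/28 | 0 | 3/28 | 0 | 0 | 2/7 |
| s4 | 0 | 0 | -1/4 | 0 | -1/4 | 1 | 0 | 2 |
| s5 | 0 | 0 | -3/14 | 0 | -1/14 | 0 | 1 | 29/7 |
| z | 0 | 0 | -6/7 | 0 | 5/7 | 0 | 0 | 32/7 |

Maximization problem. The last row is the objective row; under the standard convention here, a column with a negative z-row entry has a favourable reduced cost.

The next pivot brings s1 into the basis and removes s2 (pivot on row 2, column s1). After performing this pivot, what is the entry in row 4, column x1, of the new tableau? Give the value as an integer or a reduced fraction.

Pivot element is row 2, column s1: 2/7.
Normalize row 2: new (row 2, x1) = 0/(2/7) = 0.
row 4 ← row 4 − (-1/4)·(new row 2): 0 − (-1/4)·0 = 0.

0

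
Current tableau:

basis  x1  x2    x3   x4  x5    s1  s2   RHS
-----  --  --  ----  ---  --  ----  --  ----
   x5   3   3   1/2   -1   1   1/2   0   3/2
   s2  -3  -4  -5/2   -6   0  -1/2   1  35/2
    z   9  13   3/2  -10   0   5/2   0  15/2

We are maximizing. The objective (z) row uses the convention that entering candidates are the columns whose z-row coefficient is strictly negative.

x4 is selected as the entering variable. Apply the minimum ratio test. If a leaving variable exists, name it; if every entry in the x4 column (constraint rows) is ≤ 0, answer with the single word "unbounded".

x4-column entries: row 1: -1, row 2: -6. All ≤ 0, so x4 can increase without bound; the LP is unbounded in this direction.

unbounded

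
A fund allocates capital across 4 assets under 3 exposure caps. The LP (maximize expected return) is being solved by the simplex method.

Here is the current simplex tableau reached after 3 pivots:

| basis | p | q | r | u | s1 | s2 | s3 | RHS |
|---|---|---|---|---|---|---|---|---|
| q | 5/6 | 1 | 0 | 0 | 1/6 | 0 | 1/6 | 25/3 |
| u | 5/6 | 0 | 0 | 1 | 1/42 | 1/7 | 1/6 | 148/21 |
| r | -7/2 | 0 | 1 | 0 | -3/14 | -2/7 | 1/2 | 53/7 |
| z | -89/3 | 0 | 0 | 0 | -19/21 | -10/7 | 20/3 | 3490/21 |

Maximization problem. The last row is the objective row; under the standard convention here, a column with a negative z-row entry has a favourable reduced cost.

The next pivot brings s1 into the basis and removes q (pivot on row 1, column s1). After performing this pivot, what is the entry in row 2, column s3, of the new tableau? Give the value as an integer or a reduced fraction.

1/7

Pivot element is row 1, column s1: 1/6.
Normalize row 1: new (row 1, s3) = (1/6)/(1/6) = 1.
row 2 ← row 2 − (1/42)·(new row 1): 1/6 − (1/42)·1 = 1/7.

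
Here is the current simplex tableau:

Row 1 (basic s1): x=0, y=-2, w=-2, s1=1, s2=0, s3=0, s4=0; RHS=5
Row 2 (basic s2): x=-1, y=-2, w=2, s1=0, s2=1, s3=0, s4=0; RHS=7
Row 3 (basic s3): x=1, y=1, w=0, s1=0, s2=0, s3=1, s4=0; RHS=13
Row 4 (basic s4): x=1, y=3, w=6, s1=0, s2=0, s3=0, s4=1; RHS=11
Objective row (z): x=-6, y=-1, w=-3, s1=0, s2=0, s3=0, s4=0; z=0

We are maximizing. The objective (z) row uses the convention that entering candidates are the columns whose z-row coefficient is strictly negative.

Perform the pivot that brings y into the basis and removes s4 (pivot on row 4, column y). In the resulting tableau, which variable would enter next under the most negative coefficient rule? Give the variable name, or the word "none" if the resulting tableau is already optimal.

x

Pivot element 3. New z-row = old z-row − (-1)·(row 4/3).
Updated z-row coefficients: x: -17/3, y: 0, w: -1, s1: 0, s2: 0, s3: 0, s4: 1/3.
The most negative is -17/3 in column x, so x would enter next.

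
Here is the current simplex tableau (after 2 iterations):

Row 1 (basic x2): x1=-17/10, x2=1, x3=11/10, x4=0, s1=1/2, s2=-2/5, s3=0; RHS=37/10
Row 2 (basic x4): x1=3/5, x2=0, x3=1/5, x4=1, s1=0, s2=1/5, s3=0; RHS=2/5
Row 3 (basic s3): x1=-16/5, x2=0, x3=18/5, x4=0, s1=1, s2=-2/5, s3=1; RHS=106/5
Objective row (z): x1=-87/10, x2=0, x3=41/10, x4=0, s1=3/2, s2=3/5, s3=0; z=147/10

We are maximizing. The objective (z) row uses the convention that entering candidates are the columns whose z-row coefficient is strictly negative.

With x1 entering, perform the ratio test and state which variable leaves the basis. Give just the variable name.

x4

Ratios: row 1 (x2): entry -17/10 ≤ 0, skip; row 2 (x4): (2/5)/(3/5) = 2/3; row 3 (s3): entry -16/5 ≤ 0, skip.
Minimum ratio 2/3 is in the x4 row, so x4 leaves.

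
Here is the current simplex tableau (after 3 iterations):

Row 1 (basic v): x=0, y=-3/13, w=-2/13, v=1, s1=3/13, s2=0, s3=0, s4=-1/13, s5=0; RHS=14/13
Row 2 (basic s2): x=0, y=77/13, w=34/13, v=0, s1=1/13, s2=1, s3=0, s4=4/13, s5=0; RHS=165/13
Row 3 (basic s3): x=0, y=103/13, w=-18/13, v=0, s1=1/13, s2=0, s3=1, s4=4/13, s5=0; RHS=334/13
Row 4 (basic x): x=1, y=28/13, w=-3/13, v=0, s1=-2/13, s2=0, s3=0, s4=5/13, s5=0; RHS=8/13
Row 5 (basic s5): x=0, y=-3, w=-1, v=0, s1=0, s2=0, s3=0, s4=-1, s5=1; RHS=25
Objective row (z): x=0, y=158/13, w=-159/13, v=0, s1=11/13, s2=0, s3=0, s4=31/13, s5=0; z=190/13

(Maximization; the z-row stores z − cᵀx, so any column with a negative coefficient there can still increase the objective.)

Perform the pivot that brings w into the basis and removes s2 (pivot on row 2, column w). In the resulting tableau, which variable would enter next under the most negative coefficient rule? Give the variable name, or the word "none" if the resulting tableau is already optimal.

Pivot element 34/13. New z-row = old z-row − (-159/13)·(row 2/(34/13)).
Updated z-row coefficients: x: 0, y: 1355/34, w: 0, v: 0, s1: 41/34, s2: 159/34, s3: 0, s4: 65/17, s5: 0.
No coefficient is strictly negative; the tableau after this pivot is optimal.

none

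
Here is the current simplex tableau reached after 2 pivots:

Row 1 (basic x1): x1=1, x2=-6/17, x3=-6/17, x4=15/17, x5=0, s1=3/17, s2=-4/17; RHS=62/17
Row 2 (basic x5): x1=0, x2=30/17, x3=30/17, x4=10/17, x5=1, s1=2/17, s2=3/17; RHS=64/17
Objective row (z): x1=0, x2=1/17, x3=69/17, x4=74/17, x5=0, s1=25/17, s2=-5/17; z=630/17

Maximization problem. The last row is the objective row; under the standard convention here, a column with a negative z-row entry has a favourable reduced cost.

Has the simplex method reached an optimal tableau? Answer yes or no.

no

Column s2 has objective-row coefficient -5/17, which is negative; an improving pivot exists, so not yet optimal.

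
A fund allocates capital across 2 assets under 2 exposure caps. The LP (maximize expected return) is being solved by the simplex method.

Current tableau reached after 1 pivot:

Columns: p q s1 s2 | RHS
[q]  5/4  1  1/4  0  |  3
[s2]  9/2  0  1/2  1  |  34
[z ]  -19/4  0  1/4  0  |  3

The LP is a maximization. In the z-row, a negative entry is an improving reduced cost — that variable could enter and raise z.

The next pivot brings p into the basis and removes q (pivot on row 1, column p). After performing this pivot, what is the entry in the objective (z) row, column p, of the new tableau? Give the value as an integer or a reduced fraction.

0

Pivot element is row 1, column p: 5/4.
Normalize row 1: new (row 1, p) = (5/4)/(5/4) = 1.
z-row ← z-row − (-19/4)·(new row 1): -19/4 − (-19/4)·1 = 0.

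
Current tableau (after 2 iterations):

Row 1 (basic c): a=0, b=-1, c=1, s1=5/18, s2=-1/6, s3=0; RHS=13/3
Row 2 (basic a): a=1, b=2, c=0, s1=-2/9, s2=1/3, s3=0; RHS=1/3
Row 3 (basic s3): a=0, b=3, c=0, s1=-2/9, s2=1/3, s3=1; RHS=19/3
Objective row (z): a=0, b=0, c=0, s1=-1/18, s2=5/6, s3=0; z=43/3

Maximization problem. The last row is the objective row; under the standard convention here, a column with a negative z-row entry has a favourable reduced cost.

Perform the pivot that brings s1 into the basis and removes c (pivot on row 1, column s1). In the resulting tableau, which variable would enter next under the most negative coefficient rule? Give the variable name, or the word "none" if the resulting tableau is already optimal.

b

Pivot element 5/18. New z-row = old z-row − (-1/18)·(row 1/(5/18)).
Updated z-row coefficients: a: 0, b: -1/5, c: 1/5, s1: 0, s2: 4/5, s3: 0.
The most negative is -1/5 in column b, so b would enter next.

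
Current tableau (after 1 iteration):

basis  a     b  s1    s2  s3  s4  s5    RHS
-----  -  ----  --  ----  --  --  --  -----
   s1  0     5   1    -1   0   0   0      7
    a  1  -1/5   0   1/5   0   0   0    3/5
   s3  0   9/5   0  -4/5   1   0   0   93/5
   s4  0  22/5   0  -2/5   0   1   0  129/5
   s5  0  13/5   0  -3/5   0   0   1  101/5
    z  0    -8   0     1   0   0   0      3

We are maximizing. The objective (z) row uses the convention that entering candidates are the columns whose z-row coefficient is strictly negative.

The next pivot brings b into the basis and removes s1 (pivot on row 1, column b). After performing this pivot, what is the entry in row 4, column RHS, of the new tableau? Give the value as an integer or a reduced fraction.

491/25

Pivot element is row 1, column b: 5.
Normalize row 1: new (row 1, RHS) = 7/5 = 7/5.
row 4 ← row 4 − (22/5)·(new row 1): 129/5 − (22/5)·(7/5) = 491/25.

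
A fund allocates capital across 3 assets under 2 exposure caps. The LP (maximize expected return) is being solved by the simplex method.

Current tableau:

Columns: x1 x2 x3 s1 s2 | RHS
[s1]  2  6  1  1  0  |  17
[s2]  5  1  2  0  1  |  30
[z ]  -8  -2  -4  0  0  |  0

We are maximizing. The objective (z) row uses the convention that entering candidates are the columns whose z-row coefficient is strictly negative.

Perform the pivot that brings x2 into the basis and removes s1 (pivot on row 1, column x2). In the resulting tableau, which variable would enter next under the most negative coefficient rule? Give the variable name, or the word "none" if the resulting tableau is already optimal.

x1

Pivot element 6. New z-row = old z-row − (-2)·(row 1/6).
Updated z-row coefficients: x1: -22/3, x2: 0, x3: -11/3, s1: 1/3, s2: 0.
The most negative is -22/3 in column x1, so x1 would enter next.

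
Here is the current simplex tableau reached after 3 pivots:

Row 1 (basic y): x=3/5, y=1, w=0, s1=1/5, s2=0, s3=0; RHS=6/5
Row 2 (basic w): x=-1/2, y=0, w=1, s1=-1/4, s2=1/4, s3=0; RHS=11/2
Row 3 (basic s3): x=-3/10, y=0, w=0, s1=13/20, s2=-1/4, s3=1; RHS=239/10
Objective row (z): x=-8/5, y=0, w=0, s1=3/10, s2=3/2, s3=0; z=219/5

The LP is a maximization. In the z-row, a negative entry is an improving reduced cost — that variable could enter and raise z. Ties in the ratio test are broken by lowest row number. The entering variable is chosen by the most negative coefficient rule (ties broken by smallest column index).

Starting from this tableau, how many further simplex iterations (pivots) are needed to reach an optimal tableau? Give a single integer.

1

pivot: x in, y out → z = 47
No improving column remains; optimal.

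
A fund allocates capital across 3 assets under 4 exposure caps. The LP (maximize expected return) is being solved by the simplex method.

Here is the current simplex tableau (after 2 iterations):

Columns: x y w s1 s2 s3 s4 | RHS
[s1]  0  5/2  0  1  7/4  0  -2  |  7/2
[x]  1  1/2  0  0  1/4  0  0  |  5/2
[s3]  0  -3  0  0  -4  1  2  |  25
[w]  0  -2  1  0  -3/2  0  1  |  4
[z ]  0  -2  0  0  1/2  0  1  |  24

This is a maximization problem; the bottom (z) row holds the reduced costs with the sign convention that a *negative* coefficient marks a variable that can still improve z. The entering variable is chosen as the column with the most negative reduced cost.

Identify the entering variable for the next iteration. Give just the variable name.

y

Objective-row coefficients: x: 0, y: -2, w: 0, s1: 0, s2: 1/2, s3: 0, s4: 1.
The most negative is -2 in column y, so y enters.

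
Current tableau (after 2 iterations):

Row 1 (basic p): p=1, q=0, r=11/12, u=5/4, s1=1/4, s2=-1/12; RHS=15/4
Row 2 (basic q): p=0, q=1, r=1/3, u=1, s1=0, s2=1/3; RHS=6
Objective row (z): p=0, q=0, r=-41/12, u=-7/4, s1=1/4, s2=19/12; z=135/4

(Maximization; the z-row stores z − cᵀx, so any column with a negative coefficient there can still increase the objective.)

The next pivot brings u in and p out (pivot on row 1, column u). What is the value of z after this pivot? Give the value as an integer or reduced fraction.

39

Minimum ratio for u: (15/4)/(5/4) = 3.
z changes by −(z-row coeff of u)·ratio = −(-7/4)·3 = 21/4.
New z = 135/4 + (21/4) = 39.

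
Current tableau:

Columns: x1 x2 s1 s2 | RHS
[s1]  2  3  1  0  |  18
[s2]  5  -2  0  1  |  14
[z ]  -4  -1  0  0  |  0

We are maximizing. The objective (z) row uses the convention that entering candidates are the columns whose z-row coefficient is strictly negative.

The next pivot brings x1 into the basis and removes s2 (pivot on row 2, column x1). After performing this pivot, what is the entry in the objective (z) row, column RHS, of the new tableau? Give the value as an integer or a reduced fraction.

Pivot element is row 2, column x1: 5.
Normalize row 2: new (row 2, RHS) = 14/5 = 14/5.
z-row ← z-row − (-4)·(new row 2): 0 − (-4)·(14/5) = 56/5.

56/5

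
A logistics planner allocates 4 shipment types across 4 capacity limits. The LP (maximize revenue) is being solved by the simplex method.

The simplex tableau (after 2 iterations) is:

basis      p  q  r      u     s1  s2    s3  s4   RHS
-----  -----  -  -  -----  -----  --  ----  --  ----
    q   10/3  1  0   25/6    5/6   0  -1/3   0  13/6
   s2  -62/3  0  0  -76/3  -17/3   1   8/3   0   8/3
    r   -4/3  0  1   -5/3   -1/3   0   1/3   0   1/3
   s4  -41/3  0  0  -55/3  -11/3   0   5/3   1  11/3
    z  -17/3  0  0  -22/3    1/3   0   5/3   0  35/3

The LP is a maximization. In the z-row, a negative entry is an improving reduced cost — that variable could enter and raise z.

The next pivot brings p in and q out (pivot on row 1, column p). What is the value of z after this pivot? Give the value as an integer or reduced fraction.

Minimum ratio for p: (13/6)/(10/3) = 13/20.
z changes by −(z-row coeff of p)·ratio = −(-17/3)·(13/20) = 221/60.
New z = 35/3 + (221/60) = 307/20.

307/20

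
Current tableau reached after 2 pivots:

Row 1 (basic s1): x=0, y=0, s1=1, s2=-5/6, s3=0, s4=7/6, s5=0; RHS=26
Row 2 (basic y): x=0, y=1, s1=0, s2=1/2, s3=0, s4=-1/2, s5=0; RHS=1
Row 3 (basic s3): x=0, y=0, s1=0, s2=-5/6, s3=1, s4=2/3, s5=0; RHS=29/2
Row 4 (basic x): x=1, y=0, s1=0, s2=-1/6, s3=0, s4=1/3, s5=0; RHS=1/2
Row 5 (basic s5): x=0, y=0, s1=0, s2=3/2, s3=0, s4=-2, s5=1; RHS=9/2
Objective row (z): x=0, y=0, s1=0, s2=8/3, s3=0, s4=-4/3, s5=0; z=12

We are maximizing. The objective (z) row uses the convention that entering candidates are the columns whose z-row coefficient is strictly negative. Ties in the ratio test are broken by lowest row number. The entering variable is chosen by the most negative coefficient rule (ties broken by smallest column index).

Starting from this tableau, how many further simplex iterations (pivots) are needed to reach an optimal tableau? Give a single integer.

pivot: s4 in, x out → z = 14
No improving column remains; optimal.

1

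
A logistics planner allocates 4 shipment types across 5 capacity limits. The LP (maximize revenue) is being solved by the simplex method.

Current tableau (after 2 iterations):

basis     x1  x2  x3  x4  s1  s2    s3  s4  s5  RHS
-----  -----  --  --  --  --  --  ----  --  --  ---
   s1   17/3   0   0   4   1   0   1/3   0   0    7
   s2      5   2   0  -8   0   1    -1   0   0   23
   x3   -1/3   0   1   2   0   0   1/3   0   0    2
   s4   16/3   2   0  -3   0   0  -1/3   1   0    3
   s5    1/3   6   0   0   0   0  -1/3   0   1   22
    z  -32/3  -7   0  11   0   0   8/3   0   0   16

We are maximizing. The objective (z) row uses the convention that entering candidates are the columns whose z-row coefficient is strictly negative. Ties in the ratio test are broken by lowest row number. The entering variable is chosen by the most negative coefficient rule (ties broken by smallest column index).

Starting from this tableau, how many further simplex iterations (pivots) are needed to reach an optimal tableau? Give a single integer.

2

pivot: x1 in, s4 out → z = 22
pivot: x2 in, x1 out → z = 53/2
No improving column remains; optimal.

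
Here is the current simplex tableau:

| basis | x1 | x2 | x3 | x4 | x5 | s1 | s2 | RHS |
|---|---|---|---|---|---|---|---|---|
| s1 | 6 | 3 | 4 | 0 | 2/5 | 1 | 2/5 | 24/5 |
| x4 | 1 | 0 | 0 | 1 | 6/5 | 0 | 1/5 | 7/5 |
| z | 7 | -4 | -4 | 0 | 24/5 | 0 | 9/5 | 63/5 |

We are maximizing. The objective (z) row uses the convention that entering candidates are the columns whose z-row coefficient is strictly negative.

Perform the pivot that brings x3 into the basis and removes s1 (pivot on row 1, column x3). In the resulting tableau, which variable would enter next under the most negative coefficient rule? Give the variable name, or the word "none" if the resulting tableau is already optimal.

x2

Pivot element 4. New z-row = old z-row − (-4)·(row 1/4).
Updated z-row coefficients: x1: 13, x2: -1, x3: 0, x4: 0, x5: 26/5, s1: 1, s2: 11/5.
The most negative is -1 in column x2, so x2 would enter next.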